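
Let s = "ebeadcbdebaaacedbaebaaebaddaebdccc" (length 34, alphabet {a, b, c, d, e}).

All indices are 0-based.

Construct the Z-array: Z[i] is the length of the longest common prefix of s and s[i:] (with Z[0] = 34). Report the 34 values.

[34, 0, 1, 0, 0, 0, 0, 0, 2, 0, 0, 0, 0, 0, 1, 0, 0, 0, 2, 0, 0, 0, 2, 0, 0, 0, 0, 0, 2, 0, 0, 0, 0, 0]

Z[0]=34
i=1: i≥r, start 0; Z[1]=0
i=2: i≥r, start 0; Z[2]=1 extend→box=[2,3)
i=3: i≥r, start 0; Z[3]=0
i=4: i≥r, start 0; Z[4]=0
i=5: i≥r, start 0; Z[5]=0
i=6: i≥r, start 0; Z[6]=0
i=7: i≥r, start 0; Z[7]=0
i=8: i≥r, start 0; Z[8]=2 extend→box=[8,10)
i=9: min(r-i=1, Z[1]=0)=0; Z[9]=0
i=10: i≥r, start 0; Z[10]=0
i=11: i≥r, start 0; Z[11]=0
i=12: i≥r, start 0; Z[12]=0
i=13: i≥r, start 0; Z[13]=0
i=14: i≥r, start 0; Z[14]=1 extend→box=[14,15)
i=15: i≥r, start 0; Z[15]=0
i=16: i≥r, start 0; Z[16]=0
i=17: i≥r, start 0; Z[17]=0
i=18: i≥r, start 0; Z[18]=2 extend→box=[18,20)
i=19: min(r-i=1, Z[1]=0)=0; Z[19]=0
i=20: i≥r, start 0; Z[20]=0
i=21: i≥r, start 0; Z[21]=0
i=22: i≥r, start 0; Z[22]=2 extend→box=[22,24)
i=23: min(r-i=1, Z[1]=0)=0; Z[23]=0
i=24: i≥r, start 0; Z[24]=0
i=25: i≥r, start 0; Z[25]=0
i=26: i≥r, start 0; Z[26]=0
i=27: i≥r, start 0; Z[27]=0
i=28: i≥r, start 0; Z[28]=2 extend→box=[28,30)
i=29: min(r-i=1, Z[1]=0)=0; Z[29]=0
i=30: i≥r, start 0; Z[30]=0
i=31: i≥r, start 0; Z[31]=0
i=32: i≥r, start 0; Z[32]=0
i=33: i≥r, start 0; Z[33]=0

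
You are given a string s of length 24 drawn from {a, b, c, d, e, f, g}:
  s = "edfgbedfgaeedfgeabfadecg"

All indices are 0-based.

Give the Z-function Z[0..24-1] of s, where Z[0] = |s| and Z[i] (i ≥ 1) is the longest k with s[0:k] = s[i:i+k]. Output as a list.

[24, 0, 0, 0, 0, 4, 0, 0, 0, 0, 1, 4, 0, 0, 0, 1, 0, 0, 0, 0, 0, 1, 0, 0]

Z[0]=24
i=1: i≥r, start 0; Z[1]=0
i=2: i≥r, start 0; Z[2]=0
i=3: i≥r, start 0; Z[3]=0
i=4: i≥r, start 0; Z[4]=0
i=5: i≥r, start 0; Z[5]=4 extend→box=[5,9)
i=6: min(r-i=3, Z[1]=0)=0; Z[6]=0
i=7: min(r-i=2, Z[2]=0)=0; Z[7]=0
i=8: min(r-i=1, Z[3]=0)=0; Z[8]=0
i=9: i≥r, start 0; Z[9]=0
i=10: i≥r, start 0; Z[10]=1 extend→box=[10,11)
i=11: i≥r, start 0; Z[11]=4 extend→box=[11,15)
i=12: min(r-i=3, Z[1]=0)=0; Z[12]=0
i=13: min(r-i=2, Z[2]=0)=0; Z[13]=0
i=14: min(r-i=1, Z[3]=0)=0; Z[14]=0
i=15: i≥r, start 0; Z[15]=1 extend→box=[15,16)
i=16: i≥r, start 0; Z[16]=0
i=17: i≥r, start 0; Z[17]=0
i=18: i≥r, start 0; Z[18]=0
i=19: i≥r, start 0; Z[19]=0
i=20: i≥r, start 0; Z[20]=0
i=21: i≥r, start 0; Z[21]=1 extend→box=[21,22)
i=22: i≥r, start 0; Z[22]=0
i=23: i≥r, start 0; Z[23]=0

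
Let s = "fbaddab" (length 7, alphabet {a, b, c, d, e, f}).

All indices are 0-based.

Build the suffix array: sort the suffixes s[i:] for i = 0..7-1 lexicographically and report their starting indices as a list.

[5, 2, 6, 1, 4, 3, 0]

rank | idx | suffix
   0 |   5 | ab
   1 |   2 | addab
   2 |   6 | b
   3 |   1 | baddab
   4 |   4 | dab
   5 |   3 | ddab
   6 |   0 | fbaddab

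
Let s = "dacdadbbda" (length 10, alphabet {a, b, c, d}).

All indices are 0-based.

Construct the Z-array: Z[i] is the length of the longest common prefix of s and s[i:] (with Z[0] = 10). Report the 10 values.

[10, 0, 0, 2, 0, 1, 0, 0, 2, 0]

Z[0]=10
i=1: fresh scan; Z[1]=0
i=2: fresh scan; Z[2]=0
i=3: fresh scan; Z[3]=2 scan→box=[3,5)
i=4: min(r-i=1, Z[1]=0)=0; Z[4]=0
i=5: fresh scan; Z[5]=1 scan→box=[5,6)
i=6: fresh scan; Z[6]=0
i=7: fresh scan; Z[7]=0
i=8: fresh scan; Z[8]=2 scan→box=[8,10)
i=9: min(r-i=1, Z[1]=0)=0; Z[9]=0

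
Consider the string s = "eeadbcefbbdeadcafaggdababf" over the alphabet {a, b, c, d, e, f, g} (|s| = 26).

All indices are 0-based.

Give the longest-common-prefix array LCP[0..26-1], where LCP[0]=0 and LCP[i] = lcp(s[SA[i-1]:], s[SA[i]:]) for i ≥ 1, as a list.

sorted suffixes:
  #0 SA[0]=21  'ababf'
  #1 SA[1]=23  'abf'
  #2 SA[2]=2  'adbcefbbdeadcafaggdababf'
  #3 SA[3]=12  'adcafaggdababf'
  #4 SA[4]=15  'afaggdababf'
  #5 SA[5]=17  'aggdababf'
  #6 SA[6]=22  'babf'
  #7 SA[7]=8  'bbdeadcafaggdababf'
  #8 SA[8]=4  'bcefbbdeadcafaggdababf'
  #9 SA[9]=9  'bdeadcafaggdababf'
  #10 SA[10]=24  'bf'
  #11 SA[11]=14  'cafaggdababf'
  #12 SA[12]=5  'cefbbdeadcafaggdababf'
  #13 SA[13]=20  'dababf'
  #14 SA[14]=3  'dbcefbbdeadcafaggdababf'
  #15 SA[15]=13  'dcafaggdababf'
  #16 SA[16]=10  'deadcafaggdababf'
  #17 SA[17]=1  'eadbcefbbdeadcafaggdababf'
  #18 SA[18]=11  'eadcafaggdababf'
  #19 SA[19]=0  'eeadbcefbbdeadcafaggdababf'
  #20 SA[20]=6  'efbbdeadcafaggdababf'
  #21 SA[21]=25  'f'
  #22 SA[22]=16  'faggdababf'
  #23 SA[23]=7  'fbbdeadcafaggdababf'
  #24 SA[24]=19  'gdababf'
  #25 SA[25]=18  'ggdababf'

SA = [21, 23, 2, 12, 15, 17, 22, 8, 4, 9, 24, 14, 5, 20, 3, 13, 10, 1, 11, 0, 6, 25, 16, 7, 19, 18]
rank  pair      lcp
   1  s[21:],s[23:]  2  'ab'
   2  s[23:],s[2:]  1  'a'
   3  s[2:],s[12:]  2  'ad'
   4  s[12:],s[15:]  1  'a'
   5  s[15:],s[17:]  1  'a'
   6  s[17:],s[22:]  0  ''
   7  s[22:],s[8:]  1  'b'
   8  s[8:],s[4:]  1  'b'
   9  s[4:],s[9:]  1  'b'
  10  s[9:],s[24:]  1  'b'
  11  s[24:],s[14:]  0  ''
  12  s[14:],s[5:]  1  'c'
  13  s[5:],s[20:]  0  ''
  14  s[20:],s[3:]  1  'd'
  15  s[3:],s[13:]  1  'd'
  16  s[13:],s[10:]  1  'd'
  17  s[10:],s[1:]  0  ''
  18  s[1:],s[11:]  3  'ead'
  19  s[11:],s[0:]  1  'e'
  20  s[0:],s[6:]  1  'e'
  21  s[6:],s[25:]  0  ''
  22  s[25:],s[16:]  1  'f'
  23  s[16:],s[7:]  1  'f'
  24  s[7:],s[19:]  0  ''
  25  s[19:],s[18:]  1  'g'

[0, 2, 1, 2, 1, 1, 0, 1, 1, 1, 1, 0, 1, 0, 1, 1, 1, 0, 3, 1, 1, 0, 1, 1, 0, 1]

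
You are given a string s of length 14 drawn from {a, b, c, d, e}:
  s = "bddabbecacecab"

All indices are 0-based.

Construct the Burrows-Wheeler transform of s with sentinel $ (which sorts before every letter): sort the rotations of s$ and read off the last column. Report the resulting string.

rank  rotation         last
    0  $bddabbecacecab  b
    1  ab$bddabbecacec  c
    2  abbecacecab$bdd  d
    3  acecab$bddabbec  c
    4  b$bddabbecaceca  a
    5  bbecacecab$bdda  a
    6  bddabbecacecab$  $
    7  becacecab$bddab  b
    8  cab$bddabbecace  e
    9  cacecab$bddabbe  e
   10  cecab$bddabbeca  a
   11  dabbecacecab$bd  d
   12  ddabbecacecab$b  b
   13  ecab$bddabbecac  c
   14  ecacecab$bddabb  b

bcdcaa$beeadbcb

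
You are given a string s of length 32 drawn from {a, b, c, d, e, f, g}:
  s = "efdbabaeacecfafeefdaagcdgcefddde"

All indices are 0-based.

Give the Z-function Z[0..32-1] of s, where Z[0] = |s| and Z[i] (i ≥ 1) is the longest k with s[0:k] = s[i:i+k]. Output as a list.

Z[0]=32
i=1: fresh scan; Z[1]=0
i=2: fresh scan; Z[2]=0
i=3: fresh scan; Z[3]=0
i=4: fresh scan; Z[4]=0
i=5: fresh scan; Z[5]=0
i=6: fresh scan; Z[6]=0
i=7: fresh scan; Z[7]=1 extend→box=[7,8)
i=8: fresh scan; Z[8]=0
i=9: fresh scan; Z[9]=0
i=10: fresh scan; Z[10]=1 extend→box=[10,11)
i=11: fresh scan; Z[11]=0
i=12: fresh scan; Z[12]=0
i=13: fresh scan; Z[13]=0
i=14: fresh scan; Z[14]=0
i=15: fresh scan; Z[15]=1 extend→box=[15,16)
i=16: fresh scan; Z[16]=3 extend→box=[16,19)
i=17: min(r-i=2, Z[1]=0)=0; Z[17]=0
i=18: min(r-i=1, Z[2]=0)=0; Z[18]=0
i=19: fresh scan; Z[19]=0
i=20: fresh scan; Z[20]=0
i=21: fresh scan; Z[21]=0
i=22: fresh scan; Z[22]=0
i=23: fresh scan; Z[23]=0
i=24: fresh scan; Z[24]=0
i=25: fresh scan; Z[25]=0
i=26: fresh scan; Z[26]=3 extend→box=[26,29)
i=27: min(r-i=2, Z[1]=0)=0; Z[27]=0
i=28: min(r-i=1, Z[2]=0)=0; Z[28]=0
i=29: fresh scan; Z[29]=0
i=30: fresh scan; Z[30]=0
i=31: fresh scan; Z[31]=1 extend→box=[31,32)

[32, 0, 0, 0, 0, 0, 0, 1, 0, 0, 1, 0, 0, 0, 0, 1, 3, 0, 0, 0, 0, 0, 0, 0, 0, 0, 3, 0, 0, 0, 0, 1]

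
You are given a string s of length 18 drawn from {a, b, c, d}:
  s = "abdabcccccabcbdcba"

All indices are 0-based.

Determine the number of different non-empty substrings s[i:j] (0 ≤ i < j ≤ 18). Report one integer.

145

rank→(start, suffix):
  0 → (17, 'a')
  1 → (10, 'abcbdcba')
  2 → (3, 'abcccccabcbdcba')
  3 → (0, 'abdabcccccabcbdcba')
  4 → (16, 'ba')
  5 → (11, 'bcbdcba')
  6 → (4, 'bcccccabcbdcba')
  7 → (1, 'bdabcccccabcbdcba')
  8 → (13, 'bdcba')
  9 → (9, 'cabcbdcba')
  10 → (15, 'cba')
  11 → (12, 'cbdcba')
  12 → (8, 'ccabcbdcba')
  13 → (7, 'cccabcbdcba')
  14 → (6, 'ccccabcbdcba')
  15 → (5, 'cccccabcbdcba')
  16 → (2, 'dabcccccabcbdcba')
  17 → (14, 'dcba')

SA = [17, 10, 3, 0, 16, 11, 4, 1, 13, 9, 15, 12, 8, 7, 6, 5, 2, 14]
[i] adj suffixes → lcp
  [1] 17/10 → 1 ('a')
  [2] 10/3 → 3 ('abc')
  [3] 3/0 → 2 ('ab')
  [4] 0/16 → 0 ('')
  [5] 16/11 → 1 ('b')
  [6] 11/4 → 2 ('bc')
  [7] 4/1 → 1 ('b')
  [8] 1/13 → 2 ('bd')
  [9] 13/9 → 0 ('')
  [10] 9/15 → 1 ('c')
  [11] 15/12 → 2 ('cb')
  [12] 12/8 → 1 ('c')
  [13] 8/7 → 2 ('cc')
  [14] 7/6 → 3 ('ccc')
  [15] 6/5 → 4 ('cccc')
  [16] 5/2 → 0 ('')
  [17] 2/14 → 1 ('d')

n(n+1)/2 = 18·19/2 = 171
Σ LCP = 0 + 1 + 3 + 2 + 0 + 1 + 2 + 1 + 2 + 0 + 1 + 2 + 1 + 2 + 3 + 4 + 0 + 1 = 26
distinct = 171 − 26 = 145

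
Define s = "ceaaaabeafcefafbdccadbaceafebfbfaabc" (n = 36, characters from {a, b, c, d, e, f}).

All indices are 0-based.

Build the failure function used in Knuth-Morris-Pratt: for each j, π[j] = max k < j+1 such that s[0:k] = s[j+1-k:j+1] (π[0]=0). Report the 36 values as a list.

[0, 0, 0, 0, 0, 0, 0, 0, 0, 0, 1, 2, 0, 0, 0, 0, 0, 1, 1, 0, 0, 0, 0, 1, 2, 3, 0, 0, 0, 0, 0, 0, 0, 0, 0, 1]

π[0] = 0
j=1 s[j]='e': π[1]=0 (border '')
j=2 s[j]='a': π[2]=0 (border '')
j=3 s[j]='a': π[3]=0 (border '')
j=4 s[j]='a': π[4]=0 (border '')
j=5 s[j]='a': π[5]=0 (border '')
j=6 s[j]='b': π[6]=0 (border '')
j=7 s[j]='e': π[7]=0 (border '')
j=8 s[j]='a': π[8]=0 (border '')
j=9 s[j]='f': π[9]=0 (border '')
j=10 s[j]='c': π[10]=1 (border 'c')
j=11 s[j]='e': π[11]=2 (border 'ce')
j=12 s[j]='f': k: 2→0; π[12]=0 (border '')
j=13 s[j]='a': π[13]=0 (border '')
j=14 s[j]='f': π[14]=0 (border '')
j=15 s[j]='b': π[15]=0 (border '')
j=16 s[j]='d': π[16]=0 (border '')
j=17 s[j]='c': π[17]=1 (border 'c')
j=18 s[j]='c': k: 1→0; π[18]=1 (border 'c')
j=19 s[j]='a': k: 1→0; π[19]=0 (border '')
j=20 s[j]='d': π[20]=0 (border '')
j=21 s[j]='b': π[21]=0 (border '')
j=22 s[j]='a': π[22]=0 (border '')
j=23 s[j]='c': π[23]=1 (border 'c')
j=24 s[j]='e': π[24]=2 (border 'ce')
j=25 s[j]='a': π[25]=3 (border 'cea')
j=26 s[j]='f': k: 3→0; π[26]=0 (border '')
j=27 s[j]='e': π[27]=0 (border '')
j=28 s[j]='b': π[28]=0 (border '')
j=29 s[j]='f': π[29]=0 (border '')
j=30 s[j]='b': π[30]=0 (border '')
j=31 s[j]='f': π[31]=0 (border '')
j=32 s[j]='a': π[32]=0 (border '')
j=33 s[j]='a': π[33]=0 (border '')
j=34 s[j]='b': π[34]=0 (border '')
j=35 s[j]='c': π[35]=1 (border 'c')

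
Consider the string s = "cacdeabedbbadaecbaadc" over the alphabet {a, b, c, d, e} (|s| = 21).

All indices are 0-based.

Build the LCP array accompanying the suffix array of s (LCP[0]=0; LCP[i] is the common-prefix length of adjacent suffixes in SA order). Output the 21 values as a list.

rank→(start, suffix):
  0 → (17, 'aadc')
  1 → (5, 'abedbbadaecbaadc')
  2 → (1, 'acdeabedbbadaecbaadc')
  3 → (11, 'adaecbaadc')
  4 → (18, 'adc')
  5 → (13, 'aecbaadc')
  6 → (16, 'baadc')
  7 → (10, 'badaecbaadc')
  8 → (9, 'bbadaecbaadc')
  9 → (6, 'bedbbadaecbaadc')
  10 → (20, 'c')
  11 → (0, 'cacdeabedbbadaecbaadc')
  12 → (15, 'cbaadc')
  13 → (2, 'cdeabedbbadaecbaadc')
  14 → (12, 'daecbaadc')
  15 → (8, 'dbbadaecbaadc')
  16 → (19, 'dc')
  17 → (3, 'deabedbbadaecbaadc')
  18 → (4, 'eabedbbadaecbaadc')
  19 → (14, 'ecbaadc')
  20 → (7, 'edbbadaecbaadc')

SA = [17, 5, 1, 11, 18, 13, 16, 10, 9, 6, 20, 0, 15, 2, 12, 8, 19, 3, 4, 14, 7]
rank  pair      lcp
   1  s[17:],s[5:]  1  'a'
   2  s[5:],s[1:]  1  'a'
   3  s[1:],s[11:]  1  'a'
   4  s[11:],s[18:]  2  'ad'
   5  s[18:],s[13:]  1  'a'
   6  s[13:],s[16:]  0  ''
   7  s[16:],s[10:]  2  'ba'
   8  s[10:],s[9:]  1  'b'
   9  s[9:],s[6:]  1  'b'
  10  s[6:],s[20:]  0  ''
  11  s[20:],s[0:]  1  'c'
  12  s[0:],s[15:]  1  'c'
  13  s[15:],s[2:]  1  'c'
  14  s[2:],s[12:]  0  ''
  15  s[12:],s[8:]  1  'd'
  16  s[8:],s[19:]  1  'd'
  17  s[19:],s[3:]  1  'd'
  18  s[3:],s[4:]  0  ''
  19  s[4:],s[14:]  1  'e'
  20  s[14:],s[7:]  1  'e'

[0, 1, 1, 1, 2, 1, 0, 2, 1, 1, 0, 1, 1, 1, 0, 1, 1, 1, 0, 1, 1]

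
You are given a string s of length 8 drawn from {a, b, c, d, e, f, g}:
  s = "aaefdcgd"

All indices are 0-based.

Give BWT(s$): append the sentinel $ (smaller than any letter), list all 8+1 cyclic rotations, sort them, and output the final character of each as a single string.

rank  rotation   last
    0  $aaefdcgd  d
    1  aaefdcgd$  $
    2  aefdcgd$a  a
    3  cgd$aaefd  d
    4  d$aaefdcg  g
    5  dcgd$aaef  f
    6  efdcgd$aa  a
    7  fdcgd$aae  e
    8  gd$aaefdc  c

d$adgfaec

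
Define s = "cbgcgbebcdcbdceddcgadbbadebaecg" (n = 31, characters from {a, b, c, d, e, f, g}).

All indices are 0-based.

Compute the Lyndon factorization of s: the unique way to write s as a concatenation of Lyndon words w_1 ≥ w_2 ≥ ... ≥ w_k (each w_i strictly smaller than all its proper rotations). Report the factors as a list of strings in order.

emit factor 1: 'c' (i=0, period=1)
emit factor 2: 'bgcg' (i=1, period=4)
emit factor 3: 'be' (i=5, period=2)
emit factor 4: 'bcdcbdceddcg' (i=7, period=12)
emit factor 5: 'adbbadebaecg' (i=19, period=12)

["c", "bgcg", "be", "bcdcbdceddcg", "adbbadebaecg"]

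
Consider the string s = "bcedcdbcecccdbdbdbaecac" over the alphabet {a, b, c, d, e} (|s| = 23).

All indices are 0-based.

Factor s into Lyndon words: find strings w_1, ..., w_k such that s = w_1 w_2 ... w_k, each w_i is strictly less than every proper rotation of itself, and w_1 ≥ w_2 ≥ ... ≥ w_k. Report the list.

emit factor 1: 'bcedcd' (i=0, period=6)
emit factor 2: 'bcecccdbdbd' (i=6, period=11)
emit factor 3: 'b' (i=17, period=1)
emit factor 4: 'aec' (i=18, period=3)
emit factor 5: 'ac' (i=21, period=2)

["bcedcd", "bcecccdbdbd", "b", "aec", "ac"]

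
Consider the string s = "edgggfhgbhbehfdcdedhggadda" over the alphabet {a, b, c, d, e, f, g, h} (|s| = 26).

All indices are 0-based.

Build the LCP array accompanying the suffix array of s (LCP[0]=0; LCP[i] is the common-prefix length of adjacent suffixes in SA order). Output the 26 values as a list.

sorted suffixes:
  #0 SA[0]=25  'a'
  #1 SA[1]=22  'adda'
  #2 SA[2]=10  'behfdcdedhggadda'
  #3 SA[3]=8  'bhbehfdcdedhggadda'
  #4 SA[4]=15  'cdedhggadda'
  #5 SA[5]=24  'da'
  #6 SA[6]=14  'dcdedhggadda'
  #7 SA[7]=23  'dda'
  #8 SA[8]=16  'dedhggadda'
  #9 SA[9]=1  'dgggfhgbhbehfdcdedhggadda'
  #10 SA[10]=18  'dhggadda'
  #11 SA[11]=0  'edgggfhgbhbehfdcdedhggadda'
  #12 SA[12]=17  'edhggadda'
  #13 SA[13]=11  'ehfdcdedhggadda'
  #14 SA[14]=13  'fdcdedhggadda'
  #15 SA[15]=5  'fhgbhbehfdcdedhggadda'
  #16 SA[16]=21  'gadda'
  #17 SA[17]=7  'gbhbehfdcdedhggadda'
  #18 SA[18]=4  'gfhgbhbehfdcdedhggadda'
  #19 SA[19]=20  'ggadda'
  #20 SA[20]=3  'ggfhgbhbehfdcdedhggadda'
  #21 SA[21]=2  'gggfhgbhbehfdcdedhggadda'
  #22 SA[22]=9  'hbehfdcdedhggadda'
  #23 SA[23]=12  'hfdcdedhggadda'
  #24 SA[24]=6  'hgbhbehfdcdedhggadda'
  #25 SA[25]=19  'hggadda'

SA = [25, 22, 10, 8, 15, 24, 14, 23, 16, 1, 18, 0, 17, 11, 13, 5, 21, 7, 4, 20, 3, 2, 9, 12, 6, 19]
i: (SA[i-1],SA[i]) lcp shared
  1: (25,22) 1 'a'
  2: (22,10) 0 ''
  3: (10,8) 1 'b'
  4: (8,15) 0 ''
  5: (15,24) 0 ''
  6: (24,14) 1 'd'
  7: (14,23) 1 'd'
  8: (23,16) 1 'd'
  9: (16,1) 1 'd'
  10: (1,18) 1 'd'
  11: (18,0) 0 ''
  12: (0,17) 2 'ed'
  13: (17,11) 1 'e'
  14: (11,13) 0 ''
  15: (13,5) 1 'f'
  16: (5,21) 0 ''
  17: (21,7) 1 'g'
  18: (7,4) 1 'g'
  19: (4,20) 1 'g'
  20: (20,3) 2 'gg'
  21: (3,2) 2 'gg'
  22: (2,9) 0 ''
  23: (9,12) 1 'h'
  24: (12,6) 1 'h'
  25: (6,19) 2 'hg'

[0, 1, 0, 1, 0, 0, 1, 1, 1, 1, 1, 0, 2, 1, 0, 1, 0, 1, 1, 1, 2, 2, 0, 1, 1, 2]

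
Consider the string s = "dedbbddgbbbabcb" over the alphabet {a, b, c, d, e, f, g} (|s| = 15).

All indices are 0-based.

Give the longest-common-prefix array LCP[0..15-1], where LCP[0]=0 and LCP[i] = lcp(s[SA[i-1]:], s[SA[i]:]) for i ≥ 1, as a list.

sorted suffixes:
  #0 SA[0]=11  'abcb'
  #1 SA[1]=14  'b'
  #2 SA[2]=10  'babcb'
  #3 SA[3]=9  'bbabcb'
  #4 SA[4]=8  'bbbabcb'
  #5 SA[5]=3  'bbddgbbbabcb'
  #6 SA[6]=12  'bcb'
  #7 SA[7]=4  'bddgbbbabcb'
  #8 SA[8]=13  'cb'
  #9 SA[9]=2  'dbbddgbbbabcb'
  #10 SA[10]=5  'ddgbbbabcb'
  #11 SA[11]=0  'dedbbddgbbbabcb'
  #12 SA[12]=6  'dgbbbabcb'
  #13 SA[13]=1  'edbbddgbbbabcb'
  #14 SA[14]=7  'gbbbabcb'

SA = [11, 14, 10, 9, 8, 3, 12, 4, 13, 2, 5, 0, 6, 1, 7]
rank  pair      lcp
   1  s[11:],s[14:]  0  ''
   2  s[14:],s[10:]  1  'b'
   3  s[10:],s[9:]  1  'b'
   4  s[9:],s[8:]  2  'bb'
   5  s[8:],s[3:]  2  'bb'
   6  s[3:],s[12:]  1  'b'
   7  s[12:],s[4:]  1  'b'
   8  s[4:],s[13:]  0  ''
   9  s[13:],s[2:]  0  ''
  10  s[2:],s[5:]  1  'd'
  11  s[5:],s[0:]  1  'd'
  12  s[0:],s[6:]  1  'd'
  13  s[6:],s[1:]  0  ''
  14  s[1:],s[7:]  0  ''

[0, 0, 1, 1, 2, 2, 1, 1, 0, 0, 1, 1, 1, 0, 0]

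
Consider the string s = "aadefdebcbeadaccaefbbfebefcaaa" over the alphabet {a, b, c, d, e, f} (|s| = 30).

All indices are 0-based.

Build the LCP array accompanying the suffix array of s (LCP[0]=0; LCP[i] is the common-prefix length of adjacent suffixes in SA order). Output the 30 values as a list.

rank→(start, suffix):
  0 → (29, 'a')
  1 → (28, 'aa')
  2 → (27, 'aaa')
  3 → (0, 'aadefdebcbeadaccaefbbfebefcaaa')
  4 → (13, 'accaefbbfebefcaaa')
  5 → (11, 'adaccaefbbfebefcaaa')
  6 → (1, 'adefdebcbeadaccaefbbfebefcaaa')
  7 → (16, 'aefbbfebefcaaa')
  8 → (19, 'bbfebefcaaa')
  9 → (7, 'bcbeadaccaefbbfebefcaaa')
  10 → (9, 'beadaccaefbbfebefcaaa')
  11 → (23, 'befcaaa')
  12 → (20, 'bfebefcaaa')
  13 → (26, 'caaa')
  14 → (15, 'caefbbfebefcaaa')
  15 → (8, 'cbeadaccaefbbfebefcaaa')
  16 → (14, 'ccaefbbfebefcaaa')
  17 → (12, 'daccaefbbfebefcaaa')
  18 → (5, 'debcbeadaccaefbbfebefcaaa')
  19 → (2, 'defdebcbeadaccaefbbfebefcaaa')
  20 → (10, 'eadaccaefbbfebefcaaa')
  21 → (6, 'ebcbeadaccaefbbfebefcaaa')
  22 → (22, 'ebefcaaa')
  23 → (17, 'efbbfebefcaaa')
  24 → (24, 'efcaaa')
  25 → (3, 'efdebcbeadaccaefbbfebefcaaa')
  26 → (18, 'fbbfebefcaaa')
  27 → (25, 'fcaaa')
  28 → (4, 'fdebcbeadaccaefbbfebefcaaa')
  29 → (21, 'febefcaaa')

SA = [29, 28, 27, 0, 13, 11, 1, 16, 19, 7, 9, 23, 20, 26, 15, 8, 14, 12, 5, 2, 10, 6, 22, 17, 24, 3, 18, 25, 4, 21]
i: (SA[i-1],SA[i]) lcp shared
  1: (29,28) 1 'a'
  2: (28,27) 2 'aa'
  3: (27,0) 2 'aa'
  4: (0,13) 1 'a'
  5: (13,11) 1 'a'
  6: (11,1) 2 'ad'
  7: (1,16) 1 'a'
  8: (16,19) 0 ''
  9: (19,7) 1 'b'
  10: (7,9) 1 'b'
  11: (9,23) 2 'be'
  12: (23,20) 1 'b'
  13: (20,26) 0 ''
  14: (26,15) 2 'ca'
  15: (15,8) 1 'c'
  16: (8,14) 1 'c'
  17: (14,12) 0 ''
  18: (12,5) 1 'd'
  19: (5,2) 2 'de'
  20: (2,10) 0 ''
  21: (10,6) 1 'e'
  22: (6,22) 2 'eb'
  23: (22,17) 1 'e'
  24: (17,24) 2 'ef'
  25: (24,3) 2 'ef'
  26: (3,18) 0 ''
  27: (18,25) 1 'f'
  28: (25,4) 1 'f'
  29: (4,21) 1 'f'

[0, 1, 2, 2, 1, 1, 2, 1, 0, 1, 1, 2, 1, 0, 2, 1, 1, 0, 1, 2, 0, 1, 2, 1, 2, 2, 0, 1, 1, 1]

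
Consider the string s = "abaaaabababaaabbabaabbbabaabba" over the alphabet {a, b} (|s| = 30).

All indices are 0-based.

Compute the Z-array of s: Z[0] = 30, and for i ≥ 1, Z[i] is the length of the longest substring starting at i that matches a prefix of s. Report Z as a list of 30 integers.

[30, 0, 1, 1, 1, 3, 0, 3, 0, 5, 0, 1, 1, 2, 0, 0, 4, 0, 1, 2, 0, 0, 0, 4, 0, 1, 2, 0, 0, 1]

Z[0]=30
i=1: fresh scan; Z[1]=0
i=2: fresh scan; Z[2]=1 extend→box=[2,3)
i=3: fresh scan; Z[3]=1 extend→box=[3,4)
i=4: fresh scan; Z[4]=1 extend→box=[4,5)
i=5: fresh scan; Z[5]=3 extend→box=[5,8)
i=6: min(r-i=2, Z[1]=0)=0; Z[6]=0
i=7: min(r-i=1, Z[2]=1)=1; Z[7]=3 extend→box=[7,10)
i=8: min(r-i=2, Z[1]=0)=0; Z[8]=0
i=9: min(r-i=1, Z[2]=1)=1; Z[9]=5 extend→box=[9,14)
i=10: min(r-i=4, Z[1]=0)=0; Z[10]=0
i=11: min(r-i=3, Z[2]=1)=1; Z[11]=1
i=12: min(r-i=2, Z[3]=1)=1; Z[12]=1
i=13: min(r-i=1, Z[4]=1)=1; Z[13]=2 extend→box=[13,15)
i=14: min(r-i=1, Z[1]=0)=0; Z[14]=0
i=15: fresh scan; Z[15]=0
i=16: fresh scan; Z[16]=4 extend→box=[16,20)
i=17: min(r-i=3, Z[1]=0)=0; Z[17]=0
i=18: min(r-i=2, Z[2]=1)=1; Z[18]=1
i=19: min(r-i=1, Z[3]=1)=1; Z[19]=2 extend→box=[19,21)
i=20: min(r-i=1, Z[1]=0)=0; Z[20]=0
i=21: fresh scan; Z[21]=0
i=22: fresh scan; Z[22]=0
i=23: fresh scan; Z[23]=4 extend→box=[23,27)
i=24: min(r-i=3, Z[1]=0)=0; Z[24]=0
i=25: min(r-i=2, Z[2]=1)=1; Z[25]=1
i=26: min(r-i=1, Z[3]=1)=1; Z[26]=2 extend→box=[26,28)
i=27: min(r-i=1, Z[1]=0)=0; Z[27]=0
i=28: fresh scan; Z[28]=0
i=29: fresh scan; Z[29]=1 extend→box=[29,30)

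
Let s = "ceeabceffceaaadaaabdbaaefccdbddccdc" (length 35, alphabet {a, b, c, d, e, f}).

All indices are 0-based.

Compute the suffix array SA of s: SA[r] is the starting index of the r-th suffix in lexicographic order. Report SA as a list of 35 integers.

rank→(start, suffix):
  0 → (15, 'aaabdbaaefccdbddccdc')
  1 → (11, 'aaadaaabdbaaefccdbddccdc')
  2 → (16, 'aabdbaaefccdbddccdc')
  3 → (12, 'aadaaabdbaaefccdbddccdc')
  4 → (21, 'aaefccdbddccdc')
  5 → (3, 'abceffceaaadaaabdbaaefccdbddccdc')
  6 → (17, 'abdbaaefccdbddccdc')
  7 → (13, 'adaaabdbaaefccdbddccdc')
  8 → (22, 'aefccdbddccdc')
  9 → (20, 'baaefccdbddccdc')
  10 → (4, 'bceffceaaadaaabdbaaefccdbddccdc')
  11 → (18, 'bdbaaefccdbddccdc')
  12 → (28, 'bddccdc')
  13 → (34, 'c')
  14 → (25, 'ccdbddccdc')
  15 → (31, 'ccdc')
  16 → (26, 'cdbddccdc')
  17 → (32, 'cdc')
  18 → (9, 'ceaaadaaabdbaaefccdbddccdc')
  19 → (0, 'ceeabceffceaaadaaabdbaaefccdbddccdc')
  20 → (5, 'ceffceaaadaaabdbaaefccdbddccdc')
  21 → (14, 'daaabdbaaefccdbddccdc')
  22 → (19, 'dbaaefccdbddccdc')
  23 → (27, 'dbddccdc')
  24 → (33, 'dc')
  25 → (30, 'dccdc')
  26 → (29, 'ddccdc')
  27 → (10, 'eaaadaaabdbaaefccdbddccdc')
  28 → (2, 'eabceffceaaadaaabdbaaefccdbddccdc')
  29 → (1, 'eeabceffceaaadaaabdbaaefccdbddccdc')
  30 → (23, 'efccdbddccdc')
  31 → (6, 'effceaaadaaabdbaaefccdbddccdc')
  32 → (24, 'fccdbddccdc')
  33 → (8, 'fceaaadaaabdbaaefccdbddccdc')
  34 → (7, 'ffceaaadaaabdbaaefccdbddccdc')

[15, 11, 16, 12, 21, 3, 17, 13, 22, 20, 4, 18, 28, 34, 25, 31, 26, 32, 9, 0, 5, 14, 19, 27, 33, 30, 29, 10, 2, 1, 23, 6, 24, 8, 7]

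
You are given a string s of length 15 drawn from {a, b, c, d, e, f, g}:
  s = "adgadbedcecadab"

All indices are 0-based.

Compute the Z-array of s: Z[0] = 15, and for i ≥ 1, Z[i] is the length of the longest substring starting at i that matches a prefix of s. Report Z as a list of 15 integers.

[15, 0, 0, 2, 0, 0, 0, 0, 0, 0, 0, 2, 0, 1, 0]

Z[0]=15
i=1: outside box; Z[1]=0
i=2: outside box; Z[2]=0
i=3: outside box; Z[3]=2 scan→box=[3,5)
i=4: min(r-i=1, Z[1]=0)=0; Z[4]=0
i=5: outside box; Z[5]=0
i=6: outside box; Z[6]=0
i=7: outside box; Z[7]=0
i=8: outside box; Z[8]=0
i=9: outside box; Z[9]=0
i=10: outside box; Z[10]=0
i=11: outside box; Z[11]=2 scan→box=[11,13)
i=12: min(r-i=1, Z[1]=0)=0; Z[12]=0
i=13: outside box; Z[13]=1 scan→box=[13,14)
i=14: outside box; Z[14]=0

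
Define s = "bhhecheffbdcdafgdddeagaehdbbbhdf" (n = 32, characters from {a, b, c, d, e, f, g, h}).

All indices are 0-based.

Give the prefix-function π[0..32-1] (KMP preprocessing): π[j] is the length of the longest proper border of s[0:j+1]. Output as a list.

π[0] = 0
j=1 s[j]='h': π[1]=0 (border '')
j=2 s[j]='h': π[2]=0 (border '')
j=3 s[j]='e': π[3]=0 (border '')
j=4 s[j]='c': π[4]=0 (border '')
j=5 s[j]='h': π[5]=0 (border '')
j=6 s[j]='e': π[6]=0 (border '')
j=7 s[j]='f': π[7]=0 (border '')
j=8 s[j]='f': π[8]=0 (border '')
j=9 s[j]='b': π[9]=1 (border 'b')
j=10 s[j]='d': k: 1→0; π[10]=0 (border '')
j=11 s[j]='c': π[11]=0 (border '')
j=12 s[j]='d': π[12]=0 (border '')
j=13 s[j]='a': π[13]=0 (border '')
j=14 s[j]='f': π[14]=0 (border '')
j=15 s[j]='g': π[15]=0 (border '')
j=16 s[j]='d': π[16]=0 (border '')
j=17 s[j]='d': π[17]=0 (border '')
j=18 s[j]='d': π[18]=0 (border '')
j=19 s[j]='e': π[19]=0 (border '')
j=20 s[j]='a': π[20]=0 (border '')
j=21 s[j]='g': π[21]=0 (border '')
j=22 s[j]='a': π[22]=0 (border '')
j=23 s[j]='e': π[23]=0 (border '')
j=24 s[j]='h': π[24]=0 (border '')
j=25 s[j]='d': π[25]=0 (border '')
j=26 s[j]='b': π[26]=1 (border 'b')
j=27 s[j]='b': k: 1→0; π[27]=1 (border 'b')
j=28 s[j]='b': k: 1→0; π[28]=1 (border 'b')
j=29 s[j]='h': π[29]=2 (border 'bh')
j=30 s[j]='d': k: 2→0; π[30]=0 (border '')
j=31 s[j]='f': π[31]=0 (border '')

[0, 0, 0, 0, 0, 0, 0, 0, 0, 1, 0, 0, 0, 0, 0, 0, 0, 0, 0, 0, 0, 0, 0, 0, 0, 0, 1, 1, 1, 2, 0, 0]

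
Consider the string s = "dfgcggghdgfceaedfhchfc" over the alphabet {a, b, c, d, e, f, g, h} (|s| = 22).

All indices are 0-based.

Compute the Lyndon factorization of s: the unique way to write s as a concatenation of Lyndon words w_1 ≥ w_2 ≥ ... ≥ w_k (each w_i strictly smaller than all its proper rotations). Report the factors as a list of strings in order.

["dfg", "cggghdgf", "ce", "aedfhchfc"]

emit factor 1: 'dfg' (i=0, period=3)
emit factor 2: 'cggghdgf' (i=3, period=8)
emit factor 3: 'ce' (i=11, period=2)
emit factor 4: 'aedfhchfc' (i=13, period=9)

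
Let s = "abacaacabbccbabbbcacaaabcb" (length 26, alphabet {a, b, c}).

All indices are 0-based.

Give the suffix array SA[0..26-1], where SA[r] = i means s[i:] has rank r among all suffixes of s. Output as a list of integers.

rank | idx | suffix
   0 |  20 | aaabcb
   1 |  21 | aabcb
   2 |   4 | aacabbccbabbbcacaaabcb
   3 |   0 | abacaacabbccbabbbcacaaabcb
   4 |  13 | abbbcacaaabcb
   5 |   7 | abbccbabbbcacaaabcb
   6 |  22 | abcb
   7 |  18 | acaaabcb
   8 |   2 | acaacabbccbabbbcacaaabcb
   9 |   5 | acabbccbabbbcacaaabcb
  10 |  25 | b
  11 |  12 | babbbcacaaabcb
  12 |   1 | bacaacabbccbabbbcacaaabcb
  13 |  14 | bbbcacaaabcb
  14 |  15 | bbcacaaabcb
  15 |   8 | bbccbabbbcacaaabcb
  16 |  16 | bcacaaabcb
  17 |  23 | bcb
  18 |   9 | bccbabbbcacaaabcb
  19 |  19 | caaabcb
  20 |   3 | caacabbccbabbbcacaaabcb
  21 |   6 | cabbccbabbbcacaaabcb
  22 |  17 | cacaaabcb
  23 |  24 | cb
  24 |  11 | cbabbbcacaaabcb
  25 |  10 | ccbabbbcacaaabcb

[20, 21, 4, 0, 13, 7, 22, 18, 2, 5, 25, 12, 1, 14, 15, 8, 16, 23, 9, 19, 3, 6, 17, 24, 11, 10]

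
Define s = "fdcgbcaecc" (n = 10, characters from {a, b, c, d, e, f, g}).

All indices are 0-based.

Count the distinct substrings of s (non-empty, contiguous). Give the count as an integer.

rank | idx | suffix
   0 |   6 | aecc
   1 |   4 | bcaecc
   2 |   9 | c
   3 |   5 | caecc
   4 |   8 | cc
   5 |   2 | cgbcaecc
   6 |   1 | dcgbcaecc
   7 |   7 | ecc
   8 |   0 | fdcgbcaecc
   9 |   3 | gbcaecc

SA = [6, 4, 9, 5, 8, 2, 1, 7, 0, 3]
[i] adj suffixes → lcp
  [1] 6/4 → 0 ('')
  [2] 4/9 → 0 ('')
  [3] 9/5 → 1 ('c')
  [4] 5/8 → 1 ('c')
  [5] 8/2 → 1 ('c')
  [6] 2/1 → 0 ('')
  [7] 1/7 → 0 ('')
  [8] 7/0 → 0 ('')
  [9] 0/3 → 0 ('')

n(n+1)/2 = 10·11/2 = 55
Σ LCP = 0 + 0 + 0 + 1 + 1 + 1 + 0 + 0 + 0 + 0 = 3
distinct = 55 − 3 = 52

52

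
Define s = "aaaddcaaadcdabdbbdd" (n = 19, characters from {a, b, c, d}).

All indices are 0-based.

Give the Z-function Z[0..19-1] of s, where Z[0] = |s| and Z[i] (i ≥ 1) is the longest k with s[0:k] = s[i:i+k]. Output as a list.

[19, 2, 1, 0, 0, 0, 4, 2, 1, 0, 0, 0, 1, 0, 0, 0, 0, 0, 0]

Z[0]=19
i=1: outside box; Z[1]=2 scan→box=[1,3)
i=2: min(r-i=1, Z[1]=2)=1; Z[2]=1
i=3: outside box; Z[3]=0
i=4: outside box; Z[4]=0
i=5: outside box; Z[5]=0
i=6: outside box; Z[6]=4 scan→box=[6,10)
i=7: min(r-i=3, Z[1]=2)=2; Z[7]=2
i=8: min(r-i=2, Z[2]=1)=1; Z[8]=1
i=9: min(r-i=1, Z[3]=0)=0; Z[9]=0
i=10: outside box; Z[10]=0
i=11: outside box; Z[11]=0
i=12: outside box; Z[12]=1 scan→box=[12,13)
i=13: outside box; Z[13]=0
i=14: outside box; Z[14]=0
i=15: outside box; Z[15]=0
i=16: outside box; Z[16]=0
i=17: outside box; Z[17]=0
i=18: outside box; Z[18]=0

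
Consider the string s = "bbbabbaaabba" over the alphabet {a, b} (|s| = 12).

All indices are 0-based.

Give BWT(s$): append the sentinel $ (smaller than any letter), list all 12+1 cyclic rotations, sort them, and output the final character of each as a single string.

rank  rotation       last
    0  $bbbabbaaabba  a
    1  a$bbbabbaaabb  b
    2  aaabba$bbbabb  b
    3  aabba$bbbabba  a
    4  abba$bbbabbaa  a
    5  abbaaabba$bbb  b
    6  ba$bbbabbaaab  b
    7  baaabba$bbbab  b
    8  babbaaabba$bb  b
    9  bba$bbbabbaaa  a
   10  bbaaabba$bbba  a
   11  bbabbaaabba$b  b
   12  bbbabbaaabba$  $

abbaabbbbaab$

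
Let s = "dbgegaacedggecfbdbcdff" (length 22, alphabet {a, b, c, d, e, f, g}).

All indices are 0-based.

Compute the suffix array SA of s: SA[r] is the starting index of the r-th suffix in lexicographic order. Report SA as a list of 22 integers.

rank→(start, suffix):
  0 → (5, 'aacedggecfbdbcdff')
  1 → (6, 'acedggecfbdbcdff')
  2 → (17, 'bcdff')
  3 → (15, 'bdbcdff')
  4 → (1, 'bgegaacedggecfbdbcdff')
  5 → (18, 'cdff')
  6 → (7, 'cedggecfbdbcdff')
  7 → (13, 'cfbdbcdff')
  8 → (16, 'dbcdff')
  9 → (0, 'dbgegaacedggecfbdbcdff')
  10 → (19, 'dff')
  11 → (9, 'dggecfbdbcdff')
  12 → (12, 'ecfbdbcdff')
  13 → (8, 'edggecfbdbcdff')
  14 → (3, 'egaacedggecfbdbcdff')
  15 → (21, 'f')
  16 → (14, 'fbdbcdff')
  17 → (20, 'ff')
  18 → (4, 'gaacedggecfbdbcdff')
  19 → (11, 'gecfbdbcdff')
  20 → (2, 'gegaacedggecfbdbcdff')
  21 → (10, 'ggecfbdbcdff')

[5, 6, 17, 15, 1, 18, 7, 13, 16, 0, 19, 9, 12, 8, 3, 21, 14, 20, 4, 11, 2, 10]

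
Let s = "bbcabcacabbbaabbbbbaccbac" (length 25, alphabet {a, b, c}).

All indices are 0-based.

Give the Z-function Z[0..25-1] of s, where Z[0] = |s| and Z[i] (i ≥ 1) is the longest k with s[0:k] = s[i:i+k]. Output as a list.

Z[0]=25
i=1: fresh scan; Z[1]=1 extend→box=[1,2)
i=2: fresh scan; Z[2]=0
i=3: fresh scan; Z[3]=0
i=4: fresh scan; Z[4]=1 extend→box=[4,5)
i=5: fresh scan; Z[5]=0
i=6: fresh scan; Z[6]=0
i=7: fresh scan; Z[7]=0
i=8: fresh scan; Z[8]=0
i=9: fresh scan; Z[9]=2 extend→box=[9,11)
i=10: min(r-i=1, Z[1]=1)=1; Z[10]=2 extend→box=[10,12)
i=11: min(r-i=1, Z[1]=1)=1; Z[11]=1
i=12: fresh scan; Z[12]=0
i=13: fresh scan; Z[13]=0
i=14: fresh scan; Z[14]=2 extend→box=[14,16)
i=15: min(r-i=1, Z[1]=1)=1; Z[15]=2 extend→box=[15,17)
i=16: min(r-i=1, Z[1]=1)=1; Z[16]=2 extend→box=[16,18)
i=17: min(r-i=1, Z[1]=1)=1; Z[17]=2 extend→box=[17,19)
i=18: min(r-i=1, Z[1]=1)=1; Z[18]=1
i=19: fresh scan; Z[19]=0
i=20: fresh scan; Z[20]=0
i=21: fresh scan; Z[21]=0
i=22: fresh scan; Z[22]=1 extend→box=[22,23)
i=23: fresh scan; Z[23]=0
i=24: fresh scan; Z[24]=0

[25, 1, 0, 0, 1, 0, 0, 0, 0, 2, 2, 1, 0, 0, 2, 2, 2, 2, 1, 0, 0, 0, 1, 0, 0]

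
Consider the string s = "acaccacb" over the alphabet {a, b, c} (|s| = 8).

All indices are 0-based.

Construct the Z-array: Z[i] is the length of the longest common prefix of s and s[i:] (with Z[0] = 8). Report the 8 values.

Z[0]=8
i=1: i≥r, start 0; Z[1]=0
i=2: i≥r, start 0; Z[2]=2 extend→box=[2,4)
i=3: min(r-i=1, Z[1]=0)=0; Z[3]=0
i=4: i≥r, start 0; Z[4]=0
i=5: i≥r, start 0; Z[5]=2 extend→box=[5,7)
i=6: min(r-i=1, Z[1]=0)=0; Z[6]=0
i=7: i≥r, start 0; Z[7]=0

[8, 0, 2, 0, 0, 2, 0, 0]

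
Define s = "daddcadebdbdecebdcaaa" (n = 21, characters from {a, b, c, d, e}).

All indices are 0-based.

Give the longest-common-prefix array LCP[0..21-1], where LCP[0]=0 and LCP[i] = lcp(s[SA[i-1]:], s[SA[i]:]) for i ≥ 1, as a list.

rank→(start, suffix):
  0 → (20, 'a')
  1 → (19, 'aa')
  2 → (18, 'aaa')
  3 → (1, 'addcadebdbdecebdcaaa')
  4 → (5, 'adebdbdecebdcaaa')
  5 → (8, 'bdbdecebdcaaa')
  6 → (15, 'bdcaaa')
  7 → (10, 'bdecebdcaaa')
  8 → (17, 'caaa')
  9 → (4, 'cadebdbdecebdcaaa')
  10 → (13, 'cebdcaaa')
  11 → (0, 'daddcadebdbdecebdcaaa')
  12 → (9, 'dbdecebdcaaa')
  13 → (16, 'dcaaa')
  14 → (3, 'dcadebdbdecebdcaaa')
  15 → (2, 'ddcadebdbdecebdcaaa')
  16 → (6, 'debdbdecebdcaaa')
  17 → (11, 'decebdcaaa')
  18 → (7, 'ebdbdecebdcaaa')
  19 → (14, 'ebdcaaa')
  20 → (12, 'ecebdcaaa')

SA = [20, 19, 18, 1, 5, 8, 15, 10, 17, 4, 13, 0, 9, 16, 3, 2, 6, 11, 7, 14, 12]
[i] adj suffixes → lcp
  [1] 20/19 → 1 ('a')
  [2] 19/18 → 2 ('aa')
  [3] 18/1 → 1 ('a')
  [4] 1/5 → 2 ('ad')
  [5] 5/8 → 0 ('')
  [6] 8/15 → 2 ('bd')
  [7] 15/10 → 2 ('bd')
  [8] 10/17 → 0 ('')
  [9] 17/4 → 2 ('ca')
  [10] 4/13 → 1 ('c')
  [11] 13/0 → 0 ('')
  [12] 0/9 → 1 ('d')
  [13] 9/16 → 1 ('d')
  [14] 16/3 → 3 ('dca')
  [15] 3/2 → 1 ('d')
  [16] 2/6 → 1 ('d')
  [17] 6/11 → 2 ('de')
  [18] 11/7 → 0 ('')
  [19] 7/14 → 3 ('ebd')
  [20] 14/12 → 1 ('e')

[0, 1, 2, 1, 2, 0, 2, 2, 0, 2, 1, 0, 1, 1, 3, 1, 1, 2, 0, 3, 1]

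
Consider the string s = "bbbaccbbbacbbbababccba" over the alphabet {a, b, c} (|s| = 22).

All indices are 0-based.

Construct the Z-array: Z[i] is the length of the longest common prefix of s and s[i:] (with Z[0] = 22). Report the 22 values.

[22, 2, 1, 0, 0, 0, 5, 2, 1, 0, 0, 4, 2, 1, 0, 1, 0, 1, 0, 0, 1, 0]

Z[0]=22
i=1: outside box; Z[1]=2 extend→box=[1,3)
i=2: min(r-i=1, Z[1]=2)=1; Z[2]=1
i=3: outside box; Z[3]=0
i=4: outside box; Z[4]=0
i=5: outside box; Z[5]=0
i=6: outside box; Z[6]=5 extend→box=[6,11)
i=7: min(r-i=4, Z[1]=2)=2; Z[7]=2
i=8: min(r-i=3, Z[2]=1)=1; Z[8]=1
i=9: min(r-i=2, Z[3]=0)=0; Z[9]=0
i=10: min(r-i=1, Z[4]=0)=0; Z[10]=0
i=11: outside box; Z[11]=4 extend→box=[11,15)
i=12: min(r-i=3, Z[1]=2)=2; Z[12]=2
i=13: min(r-i=2, Z[2]=1)=1; Z[13]=1
i=14: min(r-i=1, Z[3]=0)=0; Z[14]=0
i=15: outside box; Z[15]=1 extend→box=[15,16)
i=16: outside box; Z[16]=0
i=17: outside box; Z[17]=1 extend→box=[17,18)
i=18: outside box; Z[18]=0
i=19: outside box; Z[19]=0
i=20: outside box; Z[20]=1 extend→box=[20,21)
i=21: outside box; Z[21]=0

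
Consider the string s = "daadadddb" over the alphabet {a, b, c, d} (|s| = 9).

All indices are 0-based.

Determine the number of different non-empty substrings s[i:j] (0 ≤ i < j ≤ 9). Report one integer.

36

rank→(start, suffix):
  0 → (1, 'aadadddb')
  1 → (2, 'adadddb')
  2 → (4, 'adddb')
  3 → (8, 'b')
  4 → (0, 'daadadddb')
  5 → (3, 'dadddb')
  6 → (7, 'db')
  7 → (6, 'ddb')
  8 → (5, 'dddb')

SA = [1, 2, 4, 8, 0, 3, 7, 6, 5]
i: (SA[i-1],SA[i]) lcp shared
  1: (1,2) 1 'a'
  2: (2,4) 2 'ad'
  3: (4,8) 0 ''
  4: (8,0) 0 ''
  5: (0,3) 2 'da'
  6: (3,7) 1 'd'
  7: (7,6) 1 'd'
  8: (6,5) 2 'dd'

n(n+1)/2 = 9·10/2 = 45
Σ LCP = 0 + 1 + 2 + 0 + 0 + 2 + 1 + 1 + 2 = 9
distinct = 45 − 9 = 36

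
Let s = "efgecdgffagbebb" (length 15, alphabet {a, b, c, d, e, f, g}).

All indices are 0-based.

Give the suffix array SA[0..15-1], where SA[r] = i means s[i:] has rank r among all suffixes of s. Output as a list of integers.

[9, 14, 13, 11, 4, 5, 12, 3, 0, 8, 7, 1, 10, 2, 6]

rank | idx | suffix
   0 |   9 | agbebb
   1 |  14 | b
   2 |  13 | bb
   3 |  11 | bebb
   4 |   4 | cdgffagbebb
   5 |   5 | dgffagbebb
   6 |  12 | ebb
   7 |   3 | ecdgffagbebb
   8 |   0 | efgecdgffagbebb
   9 |   8 | fagbebb
  10 |   7 | ffagbebb
  11 |   1 | fgecdgffagbebb
  12 |  10 | gbebb
  13 |   2 | gecdgffagbebb
  14 |   6 | gffagbebb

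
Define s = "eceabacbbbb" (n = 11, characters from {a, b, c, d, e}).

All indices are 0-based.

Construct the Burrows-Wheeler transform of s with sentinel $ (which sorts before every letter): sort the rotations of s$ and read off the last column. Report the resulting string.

rank  rotation      last
    0  $eceabacbbbb  b
    1  abacbbbb$ece  e
    2  acbbbb$eceab  b
    3  b$eceabacbbb  b
    4  bacbbbb$ecea  a
    5  bb$eceabacbb  b
    6  bbb$eceabacb  b
    7  bbbb$eceabac  c
    8  cbbbb$eceaba  a
    9  ceabacbbbb$e  e
   10  eabacbbbb$ec  c
   11  eceabacbbbb$  $

bebbabbcaec$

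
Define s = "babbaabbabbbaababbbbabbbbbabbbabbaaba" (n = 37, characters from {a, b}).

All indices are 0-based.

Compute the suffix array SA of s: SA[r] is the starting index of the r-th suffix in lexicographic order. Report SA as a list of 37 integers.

sorted suffixes:
  #0 SA[0]=36  'a'
  #1 SA[1]=33  'aaba'
  #2 SA[2]=12  'aababbbbabbbbbabbbabbaaba'
  #3 SA[3]=4  'aabbabbbaababbbbabbbbbabbbabbaaba'
  #4 SA[4]=34  'aba'
  #5 SA[5]=13  'ababbbbabbbbbabbbabbaaba'
  #6 SA[6]=30  'abbaaba'
  #7 SA[7]=1  'abbaabbabbbaababbbbabbbbbabbbabbaaba'
  #8 SA[8]=5  'abbabbbaababbbbabbbbbabbbabbaaba'
  #9 SA[9]=8  'abbbaababbbbabbbbbabbbabbaaba'
  #10 SA[10]=26  'abbbabbaaba'
  #11 SA[11]=15  'abbbbabbbbbabbbabbaaba'
  #12 SA[12]=20  'abbbbbabbbabbaaba'
  #13 SA[13]=35  'ba'
  #14 SA[14]=32  'baaba'
  #15 SA[15]=11  'baababbbbabbbbbabbbabbaaba'
  #16 SA[16]=3  'baabbabbbaababbbbabbbbbabbbabbaaba'
  #17 SA[17]=29  'babbaaba'
  #18 SA[18]=0  'babbaabbabbbaababbbbabbbbbabbbabbaaba'
  #19 SA[19]=7  'babbbaababbbbabbbbbabbbabbaaba'
  #20 SA[20]=25  'babbbabbaaba'
  #21 SA[21]=14  'babbbbabbbbbabbbabbaaba'
  #22 SA[22]=19  'babbbbbabbbabbaaba'
  #23 SA[23]=31  'bbaaba'
  #24 SA[24]=10  'bbaababbbbabbbbbabbbabbaaba'
  #25 SA[25]=2  'bbaabbabbbaababbbbabbbbbabbbabbaaba'
  #26 SA[26]=28  'bbabbaaba'
  #27 SA[27]=6  'bbabbbaababbbbabbbbbabbbabbaaba'
  #28 SA[28]=24  'bbabbbabbaaba'
  #29 SA[29]=18  'bbabbbbbabbbabbaaba'
  #30 SA[30]=9  'bbbaababbbbabbbbbabbbabbaaba'
  #31 SA[31]=27  'bbbabbaaba'
  #32 SA[32]=23  'bbbabbbabbaaba'
  #33 SA[33]=17  'bbbabbbbbabbbabbaaba'
  #34 SA[34]=22  'bbbbabbbabbaaba'
  #35 SA[35]=16  'bbbbabbbbbabbbabbaaba'
  #36 SA[36]=21  'bbbbbabbbabbaaba'

[36, 33, 12, 4, 34, 13, 30, 1, 5, 8, 26, 15, 20, 35, 32, 11, 3, 29, 0, 7, 25, 14, 19, 31, 10, 2, 28, 6, 24, 18, 9, 27, 23, 17, 22, 16, 21]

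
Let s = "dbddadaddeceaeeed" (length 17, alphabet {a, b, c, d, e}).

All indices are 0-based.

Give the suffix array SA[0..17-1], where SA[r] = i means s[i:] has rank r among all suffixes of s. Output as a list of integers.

rank→(start, suffix):
  0 → (4, 'adaddeceaeeed')
  1 → (6, 'addeceaeeed')
  2 → (12, 'aeeed')
  3 → (1, 'bddadaddeceaeeed')
  4 → (10, 'ceaeeed')
  5 → (16, 'd')
  6 → (3, 'dadaddeceaeeed')
  7 → (5, 'daddeceaeeed')
  8 → (0, 'dbddadaddeceaeeed')
  9 → (2, 'ddadaddeceaeeed')
  10 → (7, 'ddeceaeeed')
  11 → (8, 'deceaeeed')
  12 → (11, 'eaeeed')
  13 → (9, 'eceaeeed')
  14 → (15, 'ed')
  15 → (14, 'eed')
  16 → (13, 'eeed')

[4, 6, 12, 1, 10, 16, 3, 5, 0, 2, 7, 8, 11, 9, 15, 14, 13]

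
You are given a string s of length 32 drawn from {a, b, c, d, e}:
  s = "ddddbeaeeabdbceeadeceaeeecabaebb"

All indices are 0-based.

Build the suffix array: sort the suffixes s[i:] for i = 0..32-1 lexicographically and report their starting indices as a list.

[26, 9, 16, 28, 6, 21, 31, 27, 30, 12, 10, 4, 25, 19, 13, 11, 3, 2, 1, 0, 17, 8, 15, 5, 20, 29, 24, 18, 7, 14, 23, 22]

rank→(start, suffix):
  0 → (26, 'abaebb')
  1 → (9, 'abdbceeadeceaeeecabaebb')
  2 → (16, 'adeceaeeecabaebb')
  3 → (28, 'aebb')
  4 → (6, 'aeeabdbceeadeceaeeecabaebb')
  5 → (21, 'aeeecabaebb')
  6 → (31, 'b')
  7 → (27, 'baebb')
  8 → (30, 'bb')
  9 → (12, 'bceeadeceaeeecabaebb')
  10 → (10, 'bdbceeadeceaeeecabaebb')
  11 → (4, 'beaeeabdbceeadeceaeeecabaebb')
  12 → (25, 'cabaebb')
  13 → (19, 'ceaeeecabaebb')
  14 → (13, 'ceeadeceaeeecabaebb')
  15 → (11, 'dbceeadeceaeeecabaebb')
  16 → (3, 'dbeaeeabdbceeadeceaeeecabaebb')
  17 → (2, 'ddbeaeeabdbceeadeceaeeecabaebb')
  18 → (1, 'dddbeaeeabdbceeadeceaeeecabaebb')
  19 → (0, 'ddddbeaeeabdbceeadeceaeeecabaebb')
  20 → (17, 'deceaeeecabaebb')
  21 → (8, 'eabdbceeadeceaeeecabaebb')
  22 → (15, 'eadeceaeeecabaebb')
  23 → (5, 'eaeeabdbceeadeceaeeecabaebb')
  24 → (20, 'eaeeecabaebb')
  25 → (29, 'ebb')
  26 → (24, 'ecabaebb')
  27 → (18, 'eceaeeecabaebb')
  28 → (7, 'eeabdbceeadeceaeeecabaebb')
  29 → (14, 'eeadeceaeeecabaebb')
  30 → (23, 'eecabaebb')
  31 → (22, 'eeecabaebb')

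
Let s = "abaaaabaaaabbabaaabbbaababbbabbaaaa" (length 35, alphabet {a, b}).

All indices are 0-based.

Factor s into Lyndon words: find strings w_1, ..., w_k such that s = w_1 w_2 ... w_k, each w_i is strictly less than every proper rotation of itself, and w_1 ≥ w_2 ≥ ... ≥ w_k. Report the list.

emit factor 1: 'ab' (i=0, period=2)
emit factor 2: 'aaaabaaaabbabaaabbbaababbbabb' (i=2, period=29)
emit factor 3: 'a' (i=31, period=1)
emit factor 4: 'a' (i=32, period=1)
emit factor 5: 'a' (i=33, period=1)
emit factor 6: 'a' (i=34, period=1)

["ab", "aaaabaaaabbabaaabbbaababbbabb", "a", "a", "a", "a"]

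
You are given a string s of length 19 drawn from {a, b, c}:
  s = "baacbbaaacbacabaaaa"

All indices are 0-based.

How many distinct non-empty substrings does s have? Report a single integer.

155

rank→(start, suffix):
  0 → (18, 'a')
  1 → (17, 'aa')
  2 → (16, 'aaa')
  3 → (15, 'aaaa')
  4 → (6, 'aaacbacabaaaa')
  5 → (7, 'aacbacabaaaa')
  6 → (1, 'aacbbaaacbacabaaaa')
  7 → (13, 'abaaaa')
  8 → (11, 'acabaaaa')
  9 → (8, 'acbacabaaaa')
  10 → (2, 'acbbaaacbacabaaaa')
  11 → (14, 'baaaa')
  12 → (5, 'baaacbacabaaaa')
  13 → (0, 'baacbbaaacbacabaaaa')
  14 → (10, 'bacabaaaa')
  15 → (4, 'bbaaacbacabaaaa')
  16 → (12, 'cabaaaa')
  17 → (9, 'cbacabaaaa')
  18 → (3, 'cbbaaacbacabaaaa')

SA = [18, 17, 16, 15, 6, 7, 1, 13, 11, 8, 2, 14, 5, 0, 10, 4, 12, 9, 3]
rank  pair      lcp
   1  s[18:],s[17:]  1  'a'
   2  s[17:],s[16:]  2  'aa'
   3  s[16:],s[15:]  3  'aaa'
   4  s[15:],s[6:]  3  'aaa'
   5  s[6:],s[7:]  2  'aa'
   6  s[7:],s[1:]  4  'aacb'
   7  s[1:],s[13:]  1  'a'
   8  s[13:],s[11:]  1  'a'
   9  s[11:],s[8:]  2  'ac'
  10  s[8:],s[2:]  3  'acb'
  11  s[2:],s[14:]  0  ''
  12  s[14:],s[5:]  4  'baaa'
  13  s[5:],s[0:]  3  'baa'
  14  s[0:],s[10:]  2  'ba'
  15  s[10:],s[4:]  1  'b'
  16  s[4:],s[12:]  0  ''
  17  s[12:],s[9:]  1  'c'
  18  s[9:],s[3:]  2  'cb'

n(n+1)/2 = 19·20/2 = 190
Σ LCP = 0 + 1 + 2 + 3 + 3 + 2 + 4 + 1 + 1 + 2 + 3 + 0 + 4 + 3 + 2 + 1 + 0 + 1 + 2 = 35
distinct = 190 − 35 = 155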